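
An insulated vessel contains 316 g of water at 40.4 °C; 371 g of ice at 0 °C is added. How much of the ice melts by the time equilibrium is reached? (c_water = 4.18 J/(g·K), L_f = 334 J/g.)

m_melted ≈ 160 g

Water can give up m c ΔT = 316·4.18·40.4 = 53364 J before reaching 0 °C.
Melting all 371 g of ice would need 371·334 = 123914 J.
53364 J < 123914 J, so only part of the ice melts and the system sits at 0 °C.
m_melt = 53364 / L_f = 159.8 g.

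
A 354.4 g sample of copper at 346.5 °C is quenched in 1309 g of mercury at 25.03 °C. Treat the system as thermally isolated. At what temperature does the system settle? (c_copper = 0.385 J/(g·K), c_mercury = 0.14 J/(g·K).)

Taking heat into each body as positive, Σ m c ΔT = 0:
354.4×0.385×(T − 346.5) + 1309×0.14×(T − 25.03) = 0
319.7 T = 51865
T = 51865 / 319.7 = 162 °C

T_f ≈ 162.2 °C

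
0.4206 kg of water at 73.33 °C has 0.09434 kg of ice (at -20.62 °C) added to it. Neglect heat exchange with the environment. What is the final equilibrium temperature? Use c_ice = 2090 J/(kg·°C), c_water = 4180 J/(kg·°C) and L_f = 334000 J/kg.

T_f ≈ 43.4 °C

Let T be the final temperature. ΣQ_i = 0:
warm ice to 0 °C: 0.09434·2090·(0 − (-20.62)) = 4065.7
  fusion: m_ice L_f = 0.09434·334000 = 31510
  warm the meltwater: 394.34 T
  water cools: 0.4206·4180·(T − 73.33) = 1758.1(T − 73.33)
2152.4 T = 128922 − 35575 = 93347
T ≈ 43.37 °C (positive, so assuming full melt was valid).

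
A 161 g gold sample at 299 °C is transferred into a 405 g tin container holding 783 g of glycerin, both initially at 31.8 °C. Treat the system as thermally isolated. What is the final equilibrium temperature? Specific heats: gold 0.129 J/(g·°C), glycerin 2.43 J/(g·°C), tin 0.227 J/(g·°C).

T_f ≈ 34.6 °C

Energy conservation, ΣQ = 0:
161*0.129*(T − 299) + 783*2.43*(T − 31.8) + 405*0.227*(T − 31.8) = 0
(20.77 + 1902.7 + 91.94) T = 20.77*299 + 1902.7*31.8 + 91.94*31.8
T ≈ 34.55 °C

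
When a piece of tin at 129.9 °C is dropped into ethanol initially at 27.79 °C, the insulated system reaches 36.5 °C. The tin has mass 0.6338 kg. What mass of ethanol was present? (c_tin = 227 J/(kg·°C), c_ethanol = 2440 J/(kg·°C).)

Let T be the final temperature. ΣQ_i = 0:
0.6338×227×(36.5 − 129.9) + m×2440×(36.5 − 27.79) = 0
21252 m = 13438
m = 13438/21252 ≈ 0.6323 kg

m ≈ 0.632 kg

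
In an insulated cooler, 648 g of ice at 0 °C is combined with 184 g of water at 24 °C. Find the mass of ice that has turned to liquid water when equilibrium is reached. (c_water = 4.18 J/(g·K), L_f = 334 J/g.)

m_melted ≈ 55.3 g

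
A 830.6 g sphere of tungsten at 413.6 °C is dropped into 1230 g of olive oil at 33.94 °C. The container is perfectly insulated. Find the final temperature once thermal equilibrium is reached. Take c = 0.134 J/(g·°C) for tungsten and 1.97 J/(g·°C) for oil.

Let T be the final temperature. ΣQ_i = 0:
830.6·0.134·(T − 413.6) + 1230·1.97·(T − 33.94) = 0
(111.3 + 2423.1) T = 111.3·413.6 + 2423.1·33.94
T ≈ 50.61 °C

T_f ≈ 50.6 °C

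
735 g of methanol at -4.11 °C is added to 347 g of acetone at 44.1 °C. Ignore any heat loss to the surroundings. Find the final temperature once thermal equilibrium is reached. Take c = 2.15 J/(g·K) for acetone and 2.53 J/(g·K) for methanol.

T_f ≈ 9.7 °C

Set heat shed by the hot body equal to heat absorbed by the cold body:
347·2.15·(44.1 − T) = 735·2.53·(T − (-4.11))
746.05(44.1 − T) = 1859.5(T − (-4.11))
2605.6 T = 25258  ⇒  T ≈ 9.69 °C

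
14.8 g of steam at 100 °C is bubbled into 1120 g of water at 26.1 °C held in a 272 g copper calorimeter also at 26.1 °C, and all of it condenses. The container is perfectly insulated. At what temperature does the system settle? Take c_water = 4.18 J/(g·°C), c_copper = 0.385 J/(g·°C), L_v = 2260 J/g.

Heat gained plus heat lost sum to zero:
steam→water at 100 °C releases m L_v = 14.8×2260 = 33448; condensate cools 100→T: 14.8×4.18×(T − 100) = 61.86(T − 100); original water: 4681.6(T − 26.1); copper cup: 272×0.385×(T − 26.1) = 104.72(T − 26.1)
4848.2 T = 33448 + 6186.4 + 124923 = 164557
T ≈ 33.94 °C, under the boiling point, so the assumption holds.

T_f ≈ 33.9 °C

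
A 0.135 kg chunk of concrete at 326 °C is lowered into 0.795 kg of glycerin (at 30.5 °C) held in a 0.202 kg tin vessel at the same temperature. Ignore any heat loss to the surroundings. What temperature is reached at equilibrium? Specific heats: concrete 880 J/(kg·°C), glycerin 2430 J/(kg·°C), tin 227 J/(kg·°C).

T_f ≈ 47.2 °C

Taking heat into each body as positive, Σ m c ΔT = 0:
0.135×880×(T − 326) + 0.795×2430×(T − 30.5) + 0.202×227×(T − 30.5) = 0
(118.8 + 1931.9 + 45.85) T = 118.8×326 + 1931.9×30.5 + 45.85×30.5
T = 99049/2096.5 ≈ 47.24 °C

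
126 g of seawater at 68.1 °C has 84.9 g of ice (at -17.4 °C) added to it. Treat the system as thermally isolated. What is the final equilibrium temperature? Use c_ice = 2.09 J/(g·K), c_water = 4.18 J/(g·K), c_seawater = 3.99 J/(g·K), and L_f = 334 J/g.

Energy conservation, ΣQ = 0:
warm ice to 0 °C: 84.9·2.09·(0 − (-17.4)) = 3087.5; latent heat to melt: 84.9·334 = 28357; meltwater 0→T: 84.9·4.18·T = 354.88 T; seawater cools: 126·3.99·(T − 68.1) = 502.74(T − 68.1)
857.62 T = 34237 − 31444 = 2792.5
T ≈ 3.26 °C — above 0 °C, consistent with complete melting.

T_f ≈ 3.3 °C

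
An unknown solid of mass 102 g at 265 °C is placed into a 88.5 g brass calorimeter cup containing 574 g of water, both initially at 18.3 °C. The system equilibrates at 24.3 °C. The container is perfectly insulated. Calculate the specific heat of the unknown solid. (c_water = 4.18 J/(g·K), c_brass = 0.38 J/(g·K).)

c ≈ 0.595 J/(g·K)

Conservation of energy gives ΣQ = 0:
102×c×(24.3 − 265) + 574×4.18×(24.3 − 18.3) + 88.5×0.38×(24.3 − 18.3) = 0
-24551 c = -14598
c = -14598/-24551 ≈ 0.5946 J/(g·K)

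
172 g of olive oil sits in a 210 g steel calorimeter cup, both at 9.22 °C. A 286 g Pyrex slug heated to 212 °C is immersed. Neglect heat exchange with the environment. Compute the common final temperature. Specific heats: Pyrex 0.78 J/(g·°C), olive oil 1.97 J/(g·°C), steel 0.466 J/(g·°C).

T_f ≈ 77.8 °C

With ΣQ=0 the equilibrium temperature is the m·c-weighted mean:
T_f = (223.08·212 + 338.84·9.22 + 97.86·9.22) / (223.08 + 338.84 + 97.86)
    = 51319 / 659.78 ≈ 77.78 °C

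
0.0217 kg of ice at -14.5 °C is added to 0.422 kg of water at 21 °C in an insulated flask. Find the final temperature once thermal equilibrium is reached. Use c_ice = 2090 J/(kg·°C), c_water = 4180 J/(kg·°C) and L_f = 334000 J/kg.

T_f ≈ 15.7 °C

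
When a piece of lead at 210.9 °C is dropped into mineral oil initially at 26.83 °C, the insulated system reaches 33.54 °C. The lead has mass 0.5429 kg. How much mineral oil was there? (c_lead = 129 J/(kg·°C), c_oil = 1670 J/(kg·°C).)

Heat lost by the lead = heat gained by the oil:
0.5429×129×(210.9 − 33.54) = m×1670×(33.54 − 26.83)
11206 m = 12421  ⇒  m ≈ 1.108 kg

m ≈ 1.11 kg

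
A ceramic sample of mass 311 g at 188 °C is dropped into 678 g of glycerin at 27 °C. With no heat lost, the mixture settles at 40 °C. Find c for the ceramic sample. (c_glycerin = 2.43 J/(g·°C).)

m_s c (T_s − T_f) = m_glycerin c_glycerin (T_f − T_0):
311·c·(188 − 40) = 678·2.43·(40 − 27)
46028 c = 21418  ⇒  c ≈ 0.4653 J/(g·°C)

c ≈ 0.465 J/(g·°C)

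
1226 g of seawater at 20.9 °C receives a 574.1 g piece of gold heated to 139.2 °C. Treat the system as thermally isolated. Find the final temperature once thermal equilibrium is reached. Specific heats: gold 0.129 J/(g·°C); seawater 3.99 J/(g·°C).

T_f ≈ 22.7 °C

Let T be the final temperature. ΣQ_i = 0:
574.1×0.129×(T − 139.2) + 1226×3.99×(T − 20.9) = 0
74.06(T − 139.2) + 4891.7(T − 20.9) = 0
4965.8 T = 112546
T = 112546/4965.8 ≈ 22.66 °C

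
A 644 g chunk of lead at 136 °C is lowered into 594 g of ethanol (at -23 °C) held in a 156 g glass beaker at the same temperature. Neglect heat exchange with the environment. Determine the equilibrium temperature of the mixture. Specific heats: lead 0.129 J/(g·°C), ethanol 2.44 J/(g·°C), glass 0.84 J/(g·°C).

T_f ≈ -15.1 °C

T_f is the heat-capacity-weighted average of the initial temperatures:
T_f = (83.08×136 + 1449.4×(-23) + 131.04×(-23)) / (83.08 + 1449.4 + 131.04)
    = -25051 / 1663.5 ≈ -15.06 °C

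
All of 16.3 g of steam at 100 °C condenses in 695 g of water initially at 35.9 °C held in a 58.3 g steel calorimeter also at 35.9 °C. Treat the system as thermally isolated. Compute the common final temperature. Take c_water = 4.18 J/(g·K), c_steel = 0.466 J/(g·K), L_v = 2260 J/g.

Net heat exchanged in the isolated system is zero:
condense steam: −16.3×2260 = −36838; condensate cools 100→T: 16.3×4.18×(T − 100) = 68.13(T − 100); original water: 2905.1(T − 35.9); steel cup: 58.3×0.466×(T − 35.9) = 27.17(T − 35.9)
3000.4 T = 36838 + 6813.4 + 105268 = 148920
T ≈ 49.63 °C (< 100 °C, so full condensation is consistent).

T_f ≈ 49.6 °C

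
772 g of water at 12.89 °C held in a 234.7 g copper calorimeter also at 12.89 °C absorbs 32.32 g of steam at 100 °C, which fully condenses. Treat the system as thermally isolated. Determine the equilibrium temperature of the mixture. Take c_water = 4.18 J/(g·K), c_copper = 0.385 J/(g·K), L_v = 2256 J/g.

T_f ≈ 37.4 °C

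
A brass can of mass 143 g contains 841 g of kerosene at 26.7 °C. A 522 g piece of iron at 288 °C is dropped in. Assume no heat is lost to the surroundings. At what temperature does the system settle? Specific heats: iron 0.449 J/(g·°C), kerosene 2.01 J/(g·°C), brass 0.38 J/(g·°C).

Net heat exchanged in the isolated system is zero:
522·0.449·(T − 288) + 841·2.01·(T − 26.7) + 143·0.38·(T − 26.7) = 0
234.38(T − 288) + 1690.4(T − 26.7) + 54.34(T − 26.7) = 0
1979.1 T = 114086
T = 114086/1979.1 ≈ 57.64 °C

T_f ≈ 57.6 °C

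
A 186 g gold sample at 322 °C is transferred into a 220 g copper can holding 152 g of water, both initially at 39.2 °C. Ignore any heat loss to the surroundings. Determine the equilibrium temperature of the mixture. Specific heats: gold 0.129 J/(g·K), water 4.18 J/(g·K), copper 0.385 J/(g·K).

Taking heat into each body as positive, Σ m c ΔT = 0:
186·0.129·(T − 322) + 152·4.18·(T − 39.2) + 220·0.385·(T − 39.2) = 0
(23.99 + 635.36 + 84.7) T = 23.99·322 + 635.36·39.2 + 84.7·39.2
T = 35952 / 744.05 = 48.3 °C

T_f ≈ 48.3 °C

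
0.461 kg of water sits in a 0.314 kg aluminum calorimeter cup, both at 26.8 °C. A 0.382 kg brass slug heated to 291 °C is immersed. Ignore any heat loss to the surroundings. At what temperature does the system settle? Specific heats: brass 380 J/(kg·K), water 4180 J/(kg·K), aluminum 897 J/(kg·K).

T_f ≈ 43.1 °C

Setting the total heat transfer to zero:
0.382·380·(T − 291) + 0.461·4180·(T − 26.8) + 0.314·897·(T − 26.8) = 0
(145.16 + 1927 + 281.66) T = 145.16·291 + 1927·26.8 + 281.66·26.8
T = 101433/2353.8 ≈ 43.09 °C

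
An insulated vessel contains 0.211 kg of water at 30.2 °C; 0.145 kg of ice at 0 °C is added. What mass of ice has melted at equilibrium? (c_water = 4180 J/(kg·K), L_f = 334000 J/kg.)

Heat available from the water dropping to 0 °C: 0.211·4180·30.2 = 26636 J.
Melting all 0.145 kg of ice would need 0.145·334000 = 48430 J.
That's not enough to melt it all — equilibrium is at 0 °C with ice remaining.
Mass melted = 26636/334000 ≈ 0.07975 kg.

m_melted ≈ 0.0797 kg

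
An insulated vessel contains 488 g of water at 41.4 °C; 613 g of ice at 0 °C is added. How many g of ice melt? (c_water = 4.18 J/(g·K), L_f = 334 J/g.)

m_melted ≈ 253 g

Water can give up m c ΔT = 488×4.18×41.4 = 84449 J before reaching 0 °C.
Melting all 613 g of ice would need 613×334 = 204742 J.
Since 84449 < 204742 J, not all the ice melts; equilibrium is at 0 °C.
Mass melted = 84449/334 ≈ 252.8 g.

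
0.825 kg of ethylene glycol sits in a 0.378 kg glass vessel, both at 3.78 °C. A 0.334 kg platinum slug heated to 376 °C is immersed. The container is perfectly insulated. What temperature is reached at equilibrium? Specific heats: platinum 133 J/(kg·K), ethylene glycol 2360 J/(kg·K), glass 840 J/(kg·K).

Conservation of energy gives ΣQ = 0:
0.334*133*(T − 376) + 0.825*2360*(T − 3.78) + 0.378*840*(T − 3.78) = 0
2308.9 T = 25263
T = 25263 / 2308.9 = 10.9 °C

T_f ≈ 10.9 °C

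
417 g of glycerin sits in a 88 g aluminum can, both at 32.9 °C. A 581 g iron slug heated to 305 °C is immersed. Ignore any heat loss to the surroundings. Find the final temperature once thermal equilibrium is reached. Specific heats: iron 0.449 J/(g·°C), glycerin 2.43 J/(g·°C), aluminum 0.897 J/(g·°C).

Net heat exchanged in the isolated system is zero:
581×0.449×(T − 305) + 417×2.43×(T − 32.9) + 88×0.897×(T − 32.9) = 0
(260.87 + 1013.3 + 78.94) T = 260.87×305 + 1013.3×32.9 + 78.94×32.9
T = 115500/1353.1 ≈ 85.36 °C

T_f ≈ 85.4 °C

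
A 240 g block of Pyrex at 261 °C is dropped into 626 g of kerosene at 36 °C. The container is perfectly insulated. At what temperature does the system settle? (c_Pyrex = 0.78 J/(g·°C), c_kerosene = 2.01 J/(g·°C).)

T_f ≈ 65.1 °C

|Q_Pyrex| = |Q_kerosene|:
240*0.78*(261 − T) = 626*2.01*(T − 36)
187.2(261 − T) = 1258.3(T − 36)
1445.5 T = 94157  ⇒  T ≈ 65.14 °C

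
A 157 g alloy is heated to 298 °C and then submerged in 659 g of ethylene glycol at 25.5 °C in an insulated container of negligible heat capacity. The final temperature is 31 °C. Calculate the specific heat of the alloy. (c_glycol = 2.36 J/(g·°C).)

c ≈ 0.204 J/(g·°C)

m_s c (T_s − T_f) = m_glycol c_glycol (T_f − T_0):
157×c×(298 − 31) = 659×2.36×(31 − 25.5)
41919 c = 8553.8  ⇒  c ≈ 0.2041 J/(g·°C)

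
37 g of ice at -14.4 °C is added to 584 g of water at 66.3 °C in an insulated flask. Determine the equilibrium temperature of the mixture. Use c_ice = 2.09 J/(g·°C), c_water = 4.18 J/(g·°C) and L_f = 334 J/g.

Energy conservation, ΣQ = 0:
warm ice to 0 °C: 37·2.09·(0 − (-14.4)) = 1113.6
  latent heat to melt: 37·334 = 12358
  warm the meltwater: 154.66 T
  water: 2441.1(T − 66.3)
2595.8 T = 161846 − 13472 = 148375
T ≈ 57.16 °C. Since T > 0 °C, the all-ice-melts assumption holds.

T_f ≈ 57.2 °C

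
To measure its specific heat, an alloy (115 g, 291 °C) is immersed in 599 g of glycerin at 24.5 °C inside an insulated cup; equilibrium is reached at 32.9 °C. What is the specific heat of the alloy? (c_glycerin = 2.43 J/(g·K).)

Heat lost by the alloy = heat gained by the glycerin:
115×c×(291 − 32.9) = 599×2.43×(32.9 − 24.5)
29682 c = 12227  ⇒  c ≈ 0.4119 J/(g·K)

c ≈ 0.412 J/(g·K)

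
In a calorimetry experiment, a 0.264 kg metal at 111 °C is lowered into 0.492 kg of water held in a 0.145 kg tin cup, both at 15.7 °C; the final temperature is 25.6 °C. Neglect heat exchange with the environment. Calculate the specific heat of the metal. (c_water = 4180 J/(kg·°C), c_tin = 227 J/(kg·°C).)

c ≈ 918 J/(kg·°C)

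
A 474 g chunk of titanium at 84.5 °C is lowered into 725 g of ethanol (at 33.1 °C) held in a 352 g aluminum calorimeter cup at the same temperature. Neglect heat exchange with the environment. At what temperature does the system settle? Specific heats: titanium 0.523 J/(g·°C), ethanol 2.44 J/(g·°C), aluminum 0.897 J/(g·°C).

T_f ≈ 38.6 °C

Taking heat into each body as positive, Σ m c ΔT = 0:
474*0.523*(T − 84.5) + 725*2.44*(T − 33.1) + 352*0.897*(T − 33.1) = 0
247.9(T − 84.5) + 1769(T − 33.1) + 315.74(T − 33.1) = 0
(247.9 + 1769 + 315.74) T = 247.9*84.5 + 1769*33.1 + 315.74*33.1
T = 89953 / 2332.6 = 38.6 °C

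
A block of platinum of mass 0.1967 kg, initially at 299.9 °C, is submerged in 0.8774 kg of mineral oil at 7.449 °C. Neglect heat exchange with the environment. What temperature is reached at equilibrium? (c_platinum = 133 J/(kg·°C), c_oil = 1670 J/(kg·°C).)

Set heat shed by the hot body equal to heat absorbed by the cold body:
0.1967·133·(299.9 − T) = 0.8774·1670·(T − 7.449)
26.16(299.9 − T) = 1465.3(T − 7.449)
1491.4 T = 18760  ⇒  T ≈ 12.58 °C

T_f ≈ 12.6 °C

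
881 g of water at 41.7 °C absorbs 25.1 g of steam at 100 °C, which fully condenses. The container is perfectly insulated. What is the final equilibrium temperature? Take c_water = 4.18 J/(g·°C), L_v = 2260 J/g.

T_f ≈ 58.3 °C

Energy balance with sensible and latent terms:
condense steam: −25.1·2260 = −56726
  condensate cools 100→T: 25.1·4.18·(T − 100) = 104.92(T − 100)
  original water: 3682.6(T − 41.7)
3787.5 T = 56726 + 10492 + 153564 = 220781
T ≈ 58.29 °C, under the boiling point, so the assumption holds.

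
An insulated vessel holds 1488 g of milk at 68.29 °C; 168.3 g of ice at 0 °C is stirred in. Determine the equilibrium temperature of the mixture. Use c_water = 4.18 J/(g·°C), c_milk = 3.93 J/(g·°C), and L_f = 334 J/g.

T_f ≈ 52.4 °C

Let T be the final temperature. ΣQ_i = 0:
fusion: m_ice L_f = 168.3×334 = 56212; warm the meltwater: 703.49 T; milk: 5847.8(T − 68.29)
6551.3 T = 399349 − 56212 = 343137
T ≈ 52.38 °C (positive, so assuming full melt was valid).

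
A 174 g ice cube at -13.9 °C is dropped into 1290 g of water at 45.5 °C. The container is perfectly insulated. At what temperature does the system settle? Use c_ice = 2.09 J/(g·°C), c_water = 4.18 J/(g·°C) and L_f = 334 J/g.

T_f ≈ 29.8 °C

Let T be the final temperature. ΣQ_i = 0:
ice -13.9→0 °C: 174×2.09×13.9 = 5054.9
  melt ice: 174×334 = 58116
  warm the meltwater: 727.32 T
  water: 5392.2(T − 45.5)
6119.5 T = 245345 − 63171 = 182174
T ≈ 29.77 °C — above 0 °C, consistent with complete melting.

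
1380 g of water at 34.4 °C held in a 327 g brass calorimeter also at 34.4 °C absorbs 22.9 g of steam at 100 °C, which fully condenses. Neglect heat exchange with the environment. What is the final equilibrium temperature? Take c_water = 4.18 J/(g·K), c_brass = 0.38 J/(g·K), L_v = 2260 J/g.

T_f ≈ 44.1 °C

Heat gained plus heat lost sum to zero:
latent heat released on condensation: 22.9×2260 = 51754
  condensed water 100 °C→T: 95.72(T − 100)
  original water: 5768.4(T − 34.4)
  cup: 124.26(T − 34.4)
5988.4 T = 51754 + 9572.2 + 202708 = 264034
T ≈ 44.09 °C, under the boiling point, so the assumption holds.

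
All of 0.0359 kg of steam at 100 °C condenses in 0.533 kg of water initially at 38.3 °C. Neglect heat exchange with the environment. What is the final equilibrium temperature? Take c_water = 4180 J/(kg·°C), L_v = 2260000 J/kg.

T_f ≈ 76.3 °C

Energy conservation, ΣQ = 0:
steam→water at 100 °C releases m L_v = 0.0359·2260000 = 81134
  condensate cools 100→T: 0.0359·4180·(T − 100) = 150.06(T − 100)
  water warms: 0.533·4180·(T − 38.3) = 2227.9(T − 38.3)
2378 T = 81134 + 15006 + 85330 = 181470
T ≈ 76.31 °C (< 100 °C, so full condensation is consistent).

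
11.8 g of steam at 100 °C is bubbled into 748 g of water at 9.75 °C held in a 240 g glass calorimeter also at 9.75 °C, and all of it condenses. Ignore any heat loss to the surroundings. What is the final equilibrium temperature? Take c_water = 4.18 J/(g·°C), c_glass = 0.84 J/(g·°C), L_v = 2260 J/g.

T_f ≈ 19.0 °C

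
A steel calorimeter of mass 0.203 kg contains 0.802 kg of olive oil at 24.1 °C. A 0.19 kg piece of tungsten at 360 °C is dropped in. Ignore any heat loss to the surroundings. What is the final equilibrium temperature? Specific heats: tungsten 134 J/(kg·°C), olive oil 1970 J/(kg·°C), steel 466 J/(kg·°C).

Taking heat into each body as positive, Σ m c ΔT = 0:
0.19*134*(T − 360) + 0.802*1970*(T − 24.1) + 0.203*466*(T − 24.1) = 0
25.46(T − 360) + 1579.9(T − 24.1) + 94.6(T − 24.1) = 0
1700 T = 49522
T ≈ 29.13 °C

T_f ≈ 29.1 °C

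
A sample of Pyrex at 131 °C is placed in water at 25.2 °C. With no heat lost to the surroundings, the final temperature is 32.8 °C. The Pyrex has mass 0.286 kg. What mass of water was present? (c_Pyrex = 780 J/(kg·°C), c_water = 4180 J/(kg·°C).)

m ≈ 0.69 kg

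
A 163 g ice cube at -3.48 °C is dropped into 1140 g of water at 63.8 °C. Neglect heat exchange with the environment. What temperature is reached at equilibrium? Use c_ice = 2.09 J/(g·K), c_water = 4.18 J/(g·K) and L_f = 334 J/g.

T_f ≈ 45.6 °C

Setting the total heat transfer to zero:
warm ice to 0 °C: 163·2.09·(0 − (-3.48)) = 1185.5; latent heat to melt: 163·334 = 54442; warm the meltwater: 681.34 T; water: 4765.2(T − 63.8)
5446.5 T = 304020 − 55628 = 248392
T ≈ 45.61 °C. Since T > 0 °C, the all-ice-melts assumption holds.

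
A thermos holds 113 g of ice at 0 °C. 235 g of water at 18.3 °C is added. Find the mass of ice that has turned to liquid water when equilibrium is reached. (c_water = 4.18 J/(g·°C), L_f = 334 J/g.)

m_melted ≈ 53.8 g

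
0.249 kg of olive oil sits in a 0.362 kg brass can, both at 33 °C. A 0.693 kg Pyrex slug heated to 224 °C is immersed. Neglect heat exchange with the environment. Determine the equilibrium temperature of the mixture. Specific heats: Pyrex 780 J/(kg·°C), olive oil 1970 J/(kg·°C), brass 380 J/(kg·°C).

T_f ≈ 121.3 °C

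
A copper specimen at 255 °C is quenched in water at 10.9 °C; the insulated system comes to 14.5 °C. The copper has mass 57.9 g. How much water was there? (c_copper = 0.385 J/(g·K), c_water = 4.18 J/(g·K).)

m ≈ 356 g

Conservation of energy gives ΣQ = 0:
57.9·0.385·(14.5 − 255) + m·4.18·(14.5 − 10.9) = 0
15.05 m = 5361.1
m = 5361.1/15.05 ≈ 356.3 g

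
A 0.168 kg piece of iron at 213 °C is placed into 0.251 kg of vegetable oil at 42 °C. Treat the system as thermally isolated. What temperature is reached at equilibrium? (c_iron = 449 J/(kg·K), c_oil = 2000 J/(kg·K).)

|Q_iron| = |Q_oil|:
0.168×449×(213 − T) = 0.251×2000×(T − 42)
75.43(213 − T) = 502(T − 42)
577.43 T = 37151  ⇒  T ≈ 64.34 °C

T_f ≈ 64.3 °C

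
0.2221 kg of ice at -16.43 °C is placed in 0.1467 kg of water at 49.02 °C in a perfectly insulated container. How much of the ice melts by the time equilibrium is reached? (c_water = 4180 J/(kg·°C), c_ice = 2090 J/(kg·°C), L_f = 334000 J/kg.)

m_melted ≈ 0.0672 kg

Cooling the water to 0 °C releases 0.1467·4180·49.02 = 30059 J.
Of that, 0.2221·2090·16.43 = 7626.6 J goes to bring the ice to 0 °C, leaving 22433 J.
To melt every bit of ice: 0.2221·334000 = 74181 J.
22433 J < 74181 J, so only part of the ice melts and the system sits at 0 °C.
m_melt = 22433 / L_f = 0.06716 kg.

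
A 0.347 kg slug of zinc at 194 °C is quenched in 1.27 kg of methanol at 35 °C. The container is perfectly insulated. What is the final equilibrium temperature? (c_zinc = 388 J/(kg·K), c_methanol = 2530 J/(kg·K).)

With ΣQ=0 the equilibrium temperature is the m·c-weighted mean:
T_f = (134.64·194 + 3213.1·35) / (134.64 + 3213.1)
    = 138578 / 3347.7 ≈ 41.39 °C

T_f ≈ 41.4 °C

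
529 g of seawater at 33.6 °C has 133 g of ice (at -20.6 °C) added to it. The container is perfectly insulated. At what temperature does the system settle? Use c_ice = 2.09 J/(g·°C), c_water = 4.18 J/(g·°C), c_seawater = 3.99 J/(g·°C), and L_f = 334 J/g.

Sum of m c ΔT and latent-heat terms is zero:
warm ice to 0 °C: 133×2.09×(0 − (-20.6)) = 5726.2
  latent heat to melt: 133×334 = 44422
  meltwater 0→T: 133×4.18×T = 555.94 T
  seawater: 2110.7(T − 33.6)
2666.7 T = 70920 − 50148 = 20772
T ≈ 7.79 °C (positive, so assuming full melt was valid).

T_f ≈ 7.8 °C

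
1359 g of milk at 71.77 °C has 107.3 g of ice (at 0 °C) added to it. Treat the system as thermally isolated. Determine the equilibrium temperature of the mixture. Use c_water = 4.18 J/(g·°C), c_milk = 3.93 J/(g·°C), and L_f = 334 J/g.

Energy balance with sensible and latent terms:
fusion: m_ice L_f = 107.3×334 = 35838
  meltwater 0→T: 107.3×4.18×T = 448.51 T
  milk cools: 1359×3.93×(T − 71.77) = 5340.9(T − 71.77)
5789.4 T = 383314 − 35838 = 347476
T ≈ 60.02 °C — above 0 °C, consistent with complete melting.

T_f ≈ 60.0 °C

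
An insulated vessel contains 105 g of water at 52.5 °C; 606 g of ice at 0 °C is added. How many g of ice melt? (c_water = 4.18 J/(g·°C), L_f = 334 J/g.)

m_melted ≈ 69 g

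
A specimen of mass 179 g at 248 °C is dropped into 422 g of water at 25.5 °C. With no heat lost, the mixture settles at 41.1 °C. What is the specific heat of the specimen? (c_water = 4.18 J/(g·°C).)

Net heat exchanged in the isolated system is zero:
179·c·(41.1 − 248) + 422·4.18·(41.1 − 25.5) = 0
-37035 c = -27518
c = -27518/-37035 ≈ 0.743 J/(g·°C)

c ≈ 0.743 J/(g·°C)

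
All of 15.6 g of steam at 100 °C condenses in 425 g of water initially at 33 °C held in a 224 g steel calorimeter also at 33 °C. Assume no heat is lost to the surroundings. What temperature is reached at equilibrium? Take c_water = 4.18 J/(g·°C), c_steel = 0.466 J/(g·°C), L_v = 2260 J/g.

T_f ≈ 53.4 °C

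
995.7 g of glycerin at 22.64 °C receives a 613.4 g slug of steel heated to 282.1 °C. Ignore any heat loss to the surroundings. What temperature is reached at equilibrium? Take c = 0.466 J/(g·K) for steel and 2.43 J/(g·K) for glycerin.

T_f ≈ 50.1 °C

T_f = Σ m_i c_i T_i / Σ m_i c_i:
T_f = (285.84·282.1 + 2419.6·22.64) / (285.84 + 2419.6)
    = 135415 / 2705.4 ≈ 50.05 °C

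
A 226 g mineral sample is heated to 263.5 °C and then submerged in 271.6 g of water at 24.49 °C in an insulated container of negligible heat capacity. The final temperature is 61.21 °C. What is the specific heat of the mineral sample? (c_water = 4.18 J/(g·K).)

Let T be the final temperature. ΣQ_i = 0:
226·c·(61.21 − 263.5) + 271.6·4.18·(61.21 − 24.49) = 0
-45718 c = -41688
c = -41688/-45718 ≈ 0.9119 J/(g·K)

c ≈ 0.912 J/(g·K)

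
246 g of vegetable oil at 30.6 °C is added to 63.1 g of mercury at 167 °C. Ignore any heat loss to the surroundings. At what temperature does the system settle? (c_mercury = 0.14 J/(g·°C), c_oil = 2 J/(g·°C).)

T_f ≈ 33.0 °C

Set heat shed by the hot body equal to heat absorbed by the cold body:
63.1·0.14·(167 − T) = 246·2·(T − 30.6)
8.834(167 − T) = 492(T − 30.6)
500.83 T = 16530  ⇒  T ≈ 33.01 °C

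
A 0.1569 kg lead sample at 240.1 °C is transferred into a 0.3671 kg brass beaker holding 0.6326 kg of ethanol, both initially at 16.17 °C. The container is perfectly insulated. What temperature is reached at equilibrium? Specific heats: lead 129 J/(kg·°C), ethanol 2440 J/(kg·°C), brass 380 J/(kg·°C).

T_f ≈ 18.8 °C

Net heat exchanged in the isolated system is zero:
0.1569*129*(T − 240.1) + 0.6326*2440*(T − 16.17) + 0.3671*380*(T − 16.17) = 0
1703.3 T = 32074
T = 32074 / 1703.3 = 18.8 °C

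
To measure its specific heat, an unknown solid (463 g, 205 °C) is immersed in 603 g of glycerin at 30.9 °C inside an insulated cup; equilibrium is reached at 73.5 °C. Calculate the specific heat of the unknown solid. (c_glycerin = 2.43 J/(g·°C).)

Setting the total heat transfer to zero:
463×c×(73.5 − 205) + 603×2.43×(73.5 − 30.9) = 0
-60884 c = -62421
c = -62421/-60884 ≈ 1.025 J/(g·°C)

c ≈ 1.03 J/(g·°C)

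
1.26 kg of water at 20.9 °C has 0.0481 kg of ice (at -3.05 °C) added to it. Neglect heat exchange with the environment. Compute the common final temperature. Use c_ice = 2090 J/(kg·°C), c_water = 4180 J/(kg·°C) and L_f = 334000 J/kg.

Energy conservation, ΣQ = 0:
warm ice to 0 °C: 0.0481·2090·(0 − (-3.05)) = 306.61
  melt ice: 0.0481·334000 = 16065
  warm the meltwater: 201.06 T
  water: 5266.8(T − 20.9)
5467.9 T = 110076 − 16372 = 93704
T ≈ 17.14 °C (positive, so assuming full melt was valid).

T_f ≈ 17.1 °C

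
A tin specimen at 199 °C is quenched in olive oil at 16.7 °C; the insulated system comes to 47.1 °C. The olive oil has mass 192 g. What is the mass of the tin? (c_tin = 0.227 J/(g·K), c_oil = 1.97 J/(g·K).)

Let T be the final temperature. ΣQ_i = 0:
m×0.227×(47.1 − 199) + 192×1.97×(47.1 − 16.7) = 0
-34.48 m = -11498
m = -11498/-34.48 ≈ 333.5 g

m ≈ 333 g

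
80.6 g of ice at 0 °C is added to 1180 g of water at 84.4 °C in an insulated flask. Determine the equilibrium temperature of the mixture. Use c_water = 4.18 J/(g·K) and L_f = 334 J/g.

Energy conservation, ΣQ = 0:
melt ice: 80.6·334 = 26920; warm the meltwater: 336.91 T; water: 4932.4(T − 84.4)
5269.3 T = 416295 − 26920 = 389374
T ≈ 73.89 °C — above 0 °C, consistent with complete melting.

T_f ≈ 73.9 °C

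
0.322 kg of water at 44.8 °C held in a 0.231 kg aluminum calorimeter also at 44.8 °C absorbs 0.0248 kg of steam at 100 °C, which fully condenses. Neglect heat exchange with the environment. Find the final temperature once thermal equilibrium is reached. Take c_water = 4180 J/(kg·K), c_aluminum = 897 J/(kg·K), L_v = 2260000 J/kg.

T_f ≈ 82.1 °C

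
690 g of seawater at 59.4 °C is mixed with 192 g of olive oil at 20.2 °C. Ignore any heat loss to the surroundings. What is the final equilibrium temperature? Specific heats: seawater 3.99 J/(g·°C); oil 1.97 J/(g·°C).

Heat lost by the seawater equals heat gained by the oil:
690*3.99*(59.4 − T) = 192*1.97*(T − 20.2)
2753.1(59.4 − T) = 378.24(T − 20.2)
3131.3 T = 171175  ⇒  T ≈ 54.66 °C

T_f ≈ 54.7 °C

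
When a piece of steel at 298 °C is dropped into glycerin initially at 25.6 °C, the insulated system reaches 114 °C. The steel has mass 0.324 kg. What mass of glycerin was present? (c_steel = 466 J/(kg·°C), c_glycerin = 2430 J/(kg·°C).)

Setting the total heat transfer to zero:
0.324×466×(114 − 298) + m×2430×(114 − 25.6) = 0
214812 m = 27781
m = 27781/214812 ≈ 0.1293 kg

m ≈ 0.129 kg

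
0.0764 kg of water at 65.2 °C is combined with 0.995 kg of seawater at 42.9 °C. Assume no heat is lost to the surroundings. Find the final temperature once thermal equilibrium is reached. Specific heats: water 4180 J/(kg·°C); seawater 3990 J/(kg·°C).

T_f is the heat-capacity-weighted average of the initial temperatures:
T_f = (319.35×65.2 + 3970.1×42.9) / (319.35 + 3970.1)
    = 191137 / 4289.4 ≈ 44.56 °C

T_f ≈ 44.6 °C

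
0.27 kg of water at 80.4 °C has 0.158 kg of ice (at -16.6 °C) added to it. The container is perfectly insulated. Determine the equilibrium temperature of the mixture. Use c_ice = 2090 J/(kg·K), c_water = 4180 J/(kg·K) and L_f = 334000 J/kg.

T_f ≈ 18.2 °C

Taking heat into each body as positive, Σ m c ΔT = 0:
ice -16.6→0 °C: 0.158×2090×16.6 = 5481.7
  melt ice: 0.158×334000 = 52772
  warm the meltwater: 660.44 T
  water: 1128.6(T − 80.4)
1789 T = 90739 − 58254 = 32486
T ≈ 18.16 °C — above 0 °C, consistent with complete melting.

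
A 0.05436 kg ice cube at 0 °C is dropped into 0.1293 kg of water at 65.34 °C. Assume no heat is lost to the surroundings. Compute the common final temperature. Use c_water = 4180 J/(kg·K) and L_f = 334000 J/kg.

T_f ≈ 22.4 °C

Let T be the final temperature. ΣQ_i = 0:
latent heat to melt: 0.05436×334000 = 18156; warm the meltwater: 227.22 T; water: 540.47(T − 65.34)
767.7 T = 35315 − 18156 = 17158
T ≈ 22.35 °C — above 0 °C, consistent with complete melting.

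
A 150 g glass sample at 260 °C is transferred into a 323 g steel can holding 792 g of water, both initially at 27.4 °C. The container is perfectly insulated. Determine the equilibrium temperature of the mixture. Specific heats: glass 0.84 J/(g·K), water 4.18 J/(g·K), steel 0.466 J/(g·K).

T_f ≈ 35.6 °C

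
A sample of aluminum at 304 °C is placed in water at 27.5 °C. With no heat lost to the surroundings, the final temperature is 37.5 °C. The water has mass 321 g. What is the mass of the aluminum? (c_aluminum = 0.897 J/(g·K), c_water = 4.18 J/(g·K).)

m ≈ 56.1 g

Heat gained plus heat lost sum to zero:
m·0.897·(37.5 − 304) + 321·4.18·(37.5 − 27.5) = 0
-239.05 m = -13418
m = -13418/-239.05 ≈ 56.13 g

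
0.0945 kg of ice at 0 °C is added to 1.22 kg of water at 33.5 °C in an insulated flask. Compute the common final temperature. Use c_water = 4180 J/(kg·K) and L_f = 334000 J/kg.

Energy balance with sensible and latent terms:
latent heat to melt: 0.0945×334000 = 31563; meltwater 0→T: 0.0945×4180×T = 395.01 T; water cools: 1.22×4180×(T − 33.5) = 5099.6(T − 33.5)
5494.6 T = 170837 − 31563 = 139274
T ≈ 25.35 °C — above 0 °C, consistent with complete melting.

T_f ≈ 25.3 °C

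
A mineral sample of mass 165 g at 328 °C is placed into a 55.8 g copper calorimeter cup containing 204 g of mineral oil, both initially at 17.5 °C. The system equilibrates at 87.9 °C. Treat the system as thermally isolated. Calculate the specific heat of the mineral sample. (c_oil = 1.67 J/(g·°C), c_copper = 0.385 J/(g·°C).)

c ≈ 0.644 J/(g·°C)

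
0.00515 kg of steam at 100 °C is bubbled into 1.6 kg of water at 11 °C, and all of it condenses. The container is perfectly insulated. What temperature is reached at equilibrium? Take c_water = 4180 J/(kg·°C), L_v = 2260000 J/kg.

Taking heat into each body as positive, Σ m c ΔT = 0:
latent heat released on condensation: 0.00515×2260000 = 11639; condensate cools 100→T: 0.00515×4180×(T − 100) = 21.53(T − 100); original water: 6688(T − 11)
6709.5 T = 11639 + 2152.7 + 73568 = 87360
T ≈ 13.02 °C, under the boiling point, so the assumption holds.

T_f ≈ 13.0 °C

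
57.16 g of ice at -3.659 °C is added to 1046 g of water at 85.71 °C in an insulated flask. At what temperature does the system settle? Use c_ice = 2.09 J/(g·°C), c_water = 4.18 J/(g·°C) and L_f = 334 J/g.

Net heat exchanged in the isolated system is zero:
ice -3.659→0 °C: 57.16·2.09·3.659 = 437.12
  latent heat to melt: 57.16·334 = 19091
  warm the meltwater: 238.93 T
  water: 4372.3(T − 85.71)
4611.2 T = 374748 − 19529 = 355220
T ≈ 77.03 °C (positive, so assuming full melt was valid).

T_f ≈ 77.0 °C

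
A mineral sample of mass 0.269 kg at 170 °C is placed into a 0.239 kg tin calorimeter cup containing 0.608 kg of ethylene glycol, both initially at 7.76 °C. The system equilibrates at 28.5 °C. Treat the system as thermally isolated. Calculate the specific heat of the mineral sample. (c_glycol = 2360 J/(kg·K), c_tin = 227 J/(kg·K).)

Heat gained plus heat lost sum to zero:
0.269·c·(28.5 − 170) + 0.608·2360·(28.5 − 7.76) + 0.239·227·(28.5 − 7.76) = 0
-38.06 c = -30885
c = -30885/-38.06 ≈ 811.4 J/(kg·K)

c ≈ 811 J/(kg·K)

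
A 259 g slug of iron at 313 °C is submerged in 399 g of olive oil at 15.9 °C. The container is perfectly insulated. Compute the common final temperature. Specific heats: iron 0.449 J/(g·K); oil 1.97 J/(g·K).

|Q_iron| = |Q_oil|:
259*0.449*(313 − T) = 399*1.97*(T − 15.9)
116.29(313 − T) = 786.03(T − 15.9)
902.32 T = 48897  ⇒  T ≈ 54.19 °C

T_f ≈ 54.2 °C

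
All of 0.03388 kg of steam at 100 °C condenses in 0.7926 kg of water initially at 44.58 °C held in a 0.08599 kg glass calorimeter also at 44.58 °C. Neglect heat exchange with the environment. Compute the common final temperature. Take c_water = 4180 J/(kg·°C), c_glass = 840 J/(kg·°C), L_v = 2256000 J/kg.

T_f ≈ 68.5 °C

Conservation of energy gives ΣQ = 0:
latent heat released on condensation: 0.03388·2256000 = 76433
  condensate cools 100→T: 0.03388·4180·(T − 100) = 141.62(T − 100)
  water warms: 0.7926·4180·(T − 44.58) = 3313.1(T − 44.58)
  glass cup: 0.08599·840·(T − 44.58) = 72.23(T − 44.58)
3526.9 T = 76433 + 14162 + 150917 = 241512
T ≈ 68.48 °C — below 100 °C, confirming all the steam condensed.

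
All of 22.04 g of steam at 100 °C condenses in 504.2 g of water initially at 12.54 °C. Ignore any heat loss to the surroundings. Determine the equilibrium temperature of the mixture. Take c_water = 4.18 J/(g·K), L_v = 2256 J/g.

T_f ≈ 38.8 °C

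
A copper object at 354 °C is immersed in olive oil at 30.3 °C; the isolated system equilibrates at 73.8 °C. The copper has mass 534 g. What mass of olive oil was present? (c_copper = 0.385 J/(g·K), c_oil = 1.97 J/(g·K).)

Heat lost by the copper = heat gained by the oil:
534×0.385×(354 − 73.8) = m×1.97×(73.8 − 30.3)
85.69 m = 57606  ⇒  m ≈ 672.2 g

m ≈ 672 g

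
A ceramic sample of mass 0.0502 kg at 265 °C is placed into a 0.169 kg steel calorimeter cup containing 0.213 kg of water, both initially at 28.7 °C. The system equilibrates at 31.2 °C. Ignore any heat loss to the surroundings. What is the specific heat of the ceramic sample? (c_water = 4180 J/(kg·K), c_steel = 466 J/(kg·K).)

c ≈ 206 J/(kg·K)

Conservation of energy gives ΣQ = 0:
0.0502·c·(31.2 − 265) + 0.213·4180·(31.2 − 28.7) + 0.169·466·(31.2 − 28.7) = 0
-11.74 c = -2422.7
c = -2422.7/-11.74 ≈ 206.4 J/(kg·K)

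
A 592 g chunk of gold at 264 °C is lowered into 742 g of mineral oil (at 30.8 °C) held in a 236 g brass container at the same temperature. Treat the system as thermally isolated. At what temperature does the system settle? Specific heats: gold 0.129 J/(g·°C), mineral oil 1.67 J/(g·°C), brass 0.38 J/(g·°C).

T_f ≈ 43.5 °C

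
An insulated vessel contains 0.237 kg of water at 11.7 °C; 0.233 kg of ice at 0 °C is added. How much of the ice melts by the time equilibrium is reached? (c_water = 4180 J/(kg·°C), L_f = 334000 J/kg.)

m_melted ≈ 0.0347 kg

Water can give up m c ΔT = 0.237×4180×11.7 = 11591 J before reaching 0 °C.
To melt every bit of ice: 0.233×334000 = 77822 J.
That's not enough to melt it all — equilibrium is at 0 °C with ice remaining.
m_melt = 11591 / L_f = 0.0347 kg.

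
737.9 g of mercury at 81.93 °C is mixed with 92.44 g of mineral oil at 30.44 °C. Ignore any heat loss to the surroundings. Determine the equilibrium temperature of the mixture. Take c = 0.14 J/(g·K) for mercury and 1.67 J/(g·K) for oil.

T_f ≈ 51.1 °C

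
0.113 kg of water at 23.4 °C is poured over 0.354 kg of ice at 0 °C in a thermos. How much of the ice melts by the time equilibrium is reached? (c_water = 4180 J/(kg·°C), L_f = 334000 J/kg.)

Cooling the water to 0 °C releases 0.113·4180·23.4 = 11053 J.
Melting all 0.354 kg of ice would need 0.354·334000 = 118236 J.
11053 J < 118236 J, so only part of the ice melts and the system sits at 0 °C.
Mass melted = 11053/334000 ≈ 0.03309 kg.

m_melted ≈ 0.0331 kg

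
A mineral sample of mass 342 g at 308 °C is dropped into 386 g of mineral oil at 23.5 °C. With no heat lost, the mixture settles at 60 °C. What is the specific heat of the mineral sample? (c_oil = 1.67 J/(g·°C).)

c ≈ 0.277 J/(g·°C)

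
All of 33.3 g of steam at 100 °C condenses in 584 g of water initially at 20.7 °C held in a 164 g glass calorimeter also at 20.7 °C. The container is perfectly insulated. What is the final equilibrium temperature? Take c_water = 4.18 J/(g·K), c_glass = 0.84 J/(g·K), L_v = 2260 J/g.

Taking heat into each body as positive, Σ m c ΔT = 0:
steam→water at 100 °C releases m L_v = 33.3·2260 = 75258
  condensate cools 100→T: 33.3·4.18·(T − 100) = 139.19(T − 100)
  water warms: 584·4.18·(T − 20.7) = 2441.1(T − 20.7)
  cup: 137.76(T − 20.7)
2718.1 T = 75258 + 13919 + 53383 = 142560
T ≈ 52.45 °C, under the boiling point, so the assumption holds.

T_f ≈ 52.4 °C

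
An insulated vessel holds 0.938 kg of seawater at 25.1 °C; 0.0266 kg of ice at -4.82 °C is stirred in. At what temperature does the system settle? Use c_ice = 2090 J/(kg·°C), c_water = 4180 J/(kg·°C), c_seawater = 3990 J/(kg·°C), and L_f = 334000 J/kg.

T_f ≈ 22.0 °C

Energy conservation, ΣQ = 0:
ice -4.82→0 °C: 0.0266·2090·4.82 = 267.96; fusion: m_ice L_f = 0.0266·334000 = 8884.4; meltwater 0→T: 0.0266·4180·T = 111.19 T; seawater cools: 0.938·3990·(T − 25.1) = 3742.6(T − 25.1)
3853.8 T = 93940 − 9152.4 = 84787
T ≈ 22.00 °C — above 0 °C, consistent with complete melting.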